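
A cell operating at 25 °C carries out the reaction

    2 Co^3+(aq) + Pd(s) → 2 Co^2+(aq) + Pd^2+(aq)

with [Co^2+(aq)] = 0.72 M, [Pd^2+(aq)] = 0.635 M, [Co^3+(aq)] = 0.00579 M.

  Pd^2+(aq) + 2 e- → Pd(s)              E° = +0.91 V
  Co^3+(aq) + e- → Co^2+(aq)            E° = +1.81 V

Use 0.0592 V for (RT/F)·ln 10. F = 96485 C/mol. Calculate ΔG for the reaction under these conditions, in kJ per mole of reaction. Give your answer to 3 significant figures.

−151 kJ/mol

E°cell = +1.81 − (+0.91) = +0.90 V; the balanced reaction transfers n = 2 electrons.
Q = ([Co^2+(aq)]^2·[Pd^2+(aq)]) / [Co^3+(aq)]^2 = 9.82×10^3, so log Q = 3.992 and E = +0.90 − (0.0592/2)(3.992) = +0.7818 V.
Finally ΔG = −nFE = −(2)(96485 C/mol)(+0.7818 V) = −151 kJ/mol.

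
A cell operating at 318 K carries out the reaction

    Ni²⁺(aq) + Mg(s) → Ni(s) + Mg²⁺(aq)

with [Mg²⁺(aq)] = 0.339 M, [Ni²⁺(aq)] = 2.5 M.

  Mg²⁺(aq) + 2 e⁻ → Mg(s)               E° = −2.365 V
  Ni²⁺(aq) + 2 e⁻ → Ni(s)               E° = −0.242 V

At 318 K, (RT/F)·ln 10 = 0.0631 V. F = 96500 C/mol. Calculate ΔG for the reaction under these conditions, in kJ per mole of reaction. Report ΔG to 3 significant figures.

The standard cell potential is −0.242 − (−2.365) = +2.123 V, with n = 2 electrons in the balanced equation.
Q = [Mg²⁺(aq)] / [Ni²⁺(aq)] = 0.136, so log Q = −0.868 and E = +2.123 − (0.0631/2)(−0.868) = +2.1504 V.
ΔG = −nFE = −(2)(96500)(+2.1504) J/mol = −415 kJ/mol.

−415 kJ/mol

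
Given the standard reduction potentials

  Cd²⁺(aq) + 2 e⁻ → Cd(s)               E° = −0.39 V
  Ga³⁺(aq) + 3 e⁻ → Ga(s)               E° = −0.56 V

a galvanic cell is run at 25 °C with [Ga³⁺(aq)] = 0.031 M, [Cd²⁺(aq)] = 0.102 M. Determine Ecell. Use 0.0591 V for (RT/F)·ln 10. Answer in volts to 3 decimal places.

Cd²⁺/Cd is reduced (cathode, E° = −0.39 V) and Ga³⁺/Ga is oxidized (anode).
E°cell = −0.39 − (−0.56) = +0.17 V, with n = 6 electrons transferred.
For the overall reaction 3 Cd²⁺(aq) + 2 Ga(s) → 3 Cd(s) + 2 Ga³⁺(aq), Q = [Ga³⁺(aq)]^2 / [Cd²⁺(aq)]^3 = 0.906, giving log Q = −0.043.
E = E° − (0.0591/n)·log Q = +0.17 − (0.0591/6)(−0.043) = +0.170 V.

+0.170 V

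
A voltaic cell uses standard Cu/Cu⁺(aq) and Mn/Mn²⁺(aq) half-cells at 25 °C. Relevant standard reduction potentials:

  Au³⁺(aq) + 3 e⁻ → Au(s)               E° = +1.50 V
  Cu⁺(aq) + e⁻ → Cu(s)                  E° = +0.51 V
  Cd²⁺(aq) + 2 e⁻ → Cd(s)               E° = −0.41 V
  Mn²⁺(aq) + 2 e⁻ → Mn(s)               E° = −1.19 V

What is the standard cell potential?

+1.70 V

Of the two couples in this cell, the one with the more positive reduction potential is reduced at the cathode: here that is Cu⁺/Cu (+0.51 V); Mn²⁺/Mn (−1.19 V) is the anode.
E°cell = E°(cathode) − E°(anode) = +0.51 − (−1.19) = +1.70 V.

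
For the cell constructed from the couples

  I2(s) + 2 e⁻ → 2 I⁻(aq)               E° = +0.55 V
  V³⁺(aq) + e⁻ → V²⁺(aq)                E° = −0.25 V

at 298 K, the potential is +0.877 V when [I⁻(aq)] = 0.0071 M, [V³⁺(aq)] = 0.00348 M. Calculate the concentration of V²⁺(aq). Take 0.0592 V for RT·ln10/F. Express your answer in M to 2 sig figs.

I₂/I⁻ is the cathode (higher E°); E°cell = +0.55 − (−0.25) = +0.80 V with n = 2.
Since E = E° − (0.0592/n)·log Q, log Q = n(E° − E)/0.0592 = −2.601.
Balancing electrons gives I2(s) + 2 V²⁺(aq) → 2 I⁻(aq) + 2 V³⁺(aq); thus Q = ([I⁻(aq)]^2·[V³⁺(aq)]^2) / [V²⁺(aq)]^2.
Substituting the known concentrations and solving, log [V²⁺(aq)] = −3.307 and [V²⁺(aq)] = 0.00049 M.

0.00049 M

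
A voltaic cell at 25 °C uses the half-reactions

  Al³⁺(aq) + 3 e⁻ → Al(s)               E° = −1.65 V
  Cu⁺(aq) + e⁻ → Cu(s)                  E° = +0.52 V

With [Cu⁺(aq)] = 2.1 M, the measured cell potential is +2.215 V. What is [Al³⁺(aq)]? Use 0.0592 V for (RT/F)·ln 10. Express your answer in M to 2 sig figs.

0.049 M

With Cu⁺/Cu at the cathode and Al³⁺/Al at the anode, E°cell = +0.52 − (−1.65) = +2.17 V (n = 3).
From the Nernst equation, log Q = n(E° − E)/0.0592 = 3·(+2.17 − (+2.215))/0.0592 = −2.280.
The balanced reaction is 3 Cu⁺(aq) + Al(s) → 3 Cu(s) + Al³⁺(aq), so Q = [Al³⁺(aq)] / [Cu⁺(aq)]^3.
Solving for the unknown gives log [Al³⁺(aq)] = −1.313, so [Al³⁺(aq)] ≈ 0.049 M.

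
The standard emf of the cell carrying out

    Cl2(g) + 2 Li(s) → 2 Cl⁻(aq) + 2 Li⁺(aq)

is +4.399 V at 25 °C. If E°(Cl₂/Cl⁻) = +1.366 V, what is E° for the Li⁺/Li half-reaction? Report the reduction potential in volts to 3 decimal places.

In the reaction as written the Cl₂/Cl⁻ couple is reduced (cathode) and Li⁺/Li is oxidized (anode), so E°cell = E°(Cl₂/Cl⁻) − E°(Li⁺/Li).
E°(Li⁺/Li) = E°(cathode) − E°cell = +1.366 − (+4.399) = −3.033 V.

−3.033 V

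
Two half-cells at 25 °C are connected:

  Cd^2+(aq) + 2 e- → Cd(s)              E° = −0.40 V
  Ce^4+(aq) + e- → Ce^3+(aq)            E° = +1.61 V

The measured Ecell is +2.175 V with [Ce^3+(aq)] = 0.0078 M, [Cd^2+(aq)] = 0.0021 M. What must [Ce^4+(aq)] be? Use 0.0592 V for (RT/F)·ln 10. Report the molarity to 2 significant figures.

The Ce⁴⁺/Ce³⁺ couple has the larger reduction potential, so it is the cathode: E°cell = +1.61 − (−0.40) = +2.01 V and n = 2.
From the Nernst equation, log Q = n(E° − E)/0.0592 = 2·(+2.01 − (+2.175))/0.0592 = −5.574.
The balanced reaction is 2 Ce^4+(aq) + Cd(s) → 2 Ce^3+(aq) + Cd^2+(aq), so Q = ([Ce^3+(aq)]^2·[Cd^2+(aq)]) / [Ce^4+(aq)]^2.
Substituting the known concentrations and solving, log [Ce^4+(aq)] = −0.660 and [Ce^4+(aq)] = 0.22 M.

0.22 M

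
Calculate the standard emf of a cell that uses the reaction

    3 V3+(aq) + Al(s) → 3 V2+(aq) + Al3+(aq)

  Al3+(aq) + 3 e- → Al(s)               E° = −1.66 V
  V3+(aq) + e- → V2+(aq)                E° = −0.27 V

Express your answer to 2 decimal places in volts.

In the reaction as written, V3+(aq) is reduced (cathode) and Al3+(aq) is produced by oxidation at the anode.
E°cell = E°(cathode) − E°(anode) = −0.27 − (−1.66) = +1.39 V.
The positive value indicates the reaction is spontaneous as written.

+1.39 V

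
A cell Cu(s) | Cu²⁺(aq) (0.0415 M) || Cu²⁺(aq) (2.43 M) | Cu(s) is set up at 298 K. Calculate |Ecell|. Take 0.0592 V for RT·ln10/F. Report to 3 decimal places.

For a concentration cell E°cell = 0, since both electrodes use the same couple.
The compartment with the higher Cu²⁺(aq) concentration (2.43 M) acts as the cathode; ions are reduced there and produced at the dilute (0.0415 M) anode.
With n = 2, Ecell = −(0.0592/2)·log([dilute]/[conc]) = −(0.0592/2)·log(0.0415/2.43) = +0.052 V.

0.052 V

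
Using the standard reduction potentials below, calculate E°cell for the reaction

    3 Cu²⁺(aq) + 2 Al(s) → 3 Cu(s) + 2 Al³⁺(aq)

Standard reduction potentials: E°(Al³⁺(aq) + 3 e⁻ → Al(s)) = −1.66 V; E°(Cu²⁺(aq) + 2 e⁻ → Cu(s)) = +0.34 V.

Cu²⁺(aq) gains electrons, so the Cu²⁺/Cu couple is the cathode; the Al³⁺/Al couple is the anode.
E°cell = E°(cathode) − E°(anode) = +0.34 − (−1.66) = +2.00 V.
The positive value indicates the reaction is spontaneous as written.

+2.00 V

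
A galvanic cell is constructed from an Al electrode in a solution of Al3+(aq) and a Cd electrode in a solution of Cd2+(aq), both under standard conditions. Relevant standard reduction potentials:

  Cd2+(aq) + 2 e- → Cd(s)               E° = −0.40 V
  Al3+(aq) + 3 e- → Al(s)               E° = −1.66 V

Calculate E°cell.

The Cd²⁺/Cd couple has the higher E°, so Cd ion is reduced (cathode) and Al is oxidized (anode).
E°cell = E°(cathode) − E°(anode) = −0.40 − (−1.66) = +1.26 V.

+1.26 V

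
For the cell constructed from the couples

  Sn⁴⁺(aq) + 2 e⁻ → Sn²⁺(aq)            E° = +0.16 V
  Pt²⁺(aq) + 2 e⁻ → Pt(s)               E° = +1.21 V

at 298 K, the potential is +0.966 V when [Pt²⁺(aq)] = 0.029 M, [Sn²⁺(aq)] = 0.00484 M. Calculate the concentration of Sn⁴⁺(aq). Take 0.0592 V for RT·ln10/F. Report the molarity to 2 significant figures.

0.097 M

With Pt²⁺/Pt at the cathode and Sn⁴⁺/Sn²⁺ at the anode, E°cell = +1.21 − (+0.16) = +1.05 V (n = 2).
From the Nernst equation, log Q = n(E° − E)/0.0592 = 2·(+1.05 − (+0.966))/0.0592 = 2.838.
The balanced reaction is Pt²⁺(aq) + Sn²⁺(aq) → Pt(s) + Sn⁴⁺(aq), so Q = [Sn⁴⁺(aq)] / ([Pt²⁺(aq)]·[Sn²⁺(aq)]).
Substituting the known concentrations and solving, log [Sn⁴⁺(aq)] = −1.015 and [Sn⁴⁺(aq)] = 0.097 M.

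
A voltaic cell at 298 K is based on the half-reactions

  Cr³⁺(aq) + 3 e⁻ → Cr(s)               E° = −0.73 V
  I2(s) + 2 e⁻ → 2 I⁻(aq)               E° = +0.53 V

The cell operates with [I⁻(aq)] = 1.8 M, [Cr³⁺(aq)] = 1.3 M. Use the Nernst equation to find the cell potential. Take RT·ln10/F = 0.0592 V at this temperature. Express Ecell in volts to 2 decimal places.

The I₂/I⁻ couple has the more positive E°, so it is the cathode; Cr³⁺/Cr is the anode.
E°cell = E°cat − E°an = +0.53 − (−0.73) = +1.26 V; n = 6.
Balancing gives 3 I2(s) + 2 Cr(s) → 6 I⁻(aq) + 2 Cr³⁺(aq); hence Q = [I⁻(aq)]^6·[Cr³⁺(aq)]^2 = 57.5 (log Q = 1.760).
Applying E = E° − (RT ln10/nF)·log Q gives +1.26 − (0.0592/6)(1.760) = +1.24 V.

+1.24 V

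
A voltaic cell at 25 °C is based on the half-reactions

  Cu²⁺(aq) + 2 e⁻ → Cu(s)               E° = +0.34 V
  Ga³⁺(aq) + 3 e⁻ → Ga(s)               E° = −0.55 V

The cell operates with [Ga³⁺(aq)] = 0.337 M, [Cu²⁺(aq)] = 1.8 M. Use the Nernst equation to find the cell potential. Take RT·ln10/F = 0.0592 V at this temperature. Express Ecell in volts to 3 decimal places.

+0.907 V

The Cu²⁺/Cu couple has the more positive E°, so it is the cathode; Ga³⁺/Ga is the anode.
The standard potential is +0.34 − (−0.55) = +0.89 V and the balanced reaction transfers n = 6 electrons.
Balancing gives 3 Cu²⁺(aq) + 2 Ga(s) → 3 Cu(s) + 2 Ga³⁺(aq); hence Q = [Ga³⁺(aq)]^2 / [Cu²⁺(aq)]^3 = 0.0195 (log Q = −1.711).
By the Nernst equation, E = +0.89 − (0.0592/6)·(−1.711) = +0.907 V.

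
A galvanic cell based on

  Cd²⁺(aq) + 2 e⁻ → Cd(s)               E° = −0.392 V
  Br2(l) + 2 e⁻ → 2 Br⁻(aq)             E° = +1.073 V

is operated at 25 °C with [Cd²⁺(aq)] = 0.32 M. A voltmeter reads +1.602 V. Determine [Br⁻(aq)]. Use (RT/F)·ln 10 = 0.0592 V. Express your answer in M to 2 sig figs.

0.0086 M

With Br₂/Br⁻ at the cathode and Cd²⁺/Cd at the anode, E°cell = +1.073 − (−0.392) = +1.465 V (n = 2).
From the Nernst equation, log Q = n(E° − E)/0.0592 = 2·(+1.465 − (+1.602))/0.0592 = −4.628.
Balancing electrons gives Br2(l) + Cd(s) → 2 Br⁻(aq) + Cd²⁺(aq); thus Q = [Br⁻(aq)]^2·[Cd²⁺(aq)].
Solving for the unknown gives log [Br⁻(aq)] = −2.067, so [Br⁻(aq)] ≈ 0.0086 M.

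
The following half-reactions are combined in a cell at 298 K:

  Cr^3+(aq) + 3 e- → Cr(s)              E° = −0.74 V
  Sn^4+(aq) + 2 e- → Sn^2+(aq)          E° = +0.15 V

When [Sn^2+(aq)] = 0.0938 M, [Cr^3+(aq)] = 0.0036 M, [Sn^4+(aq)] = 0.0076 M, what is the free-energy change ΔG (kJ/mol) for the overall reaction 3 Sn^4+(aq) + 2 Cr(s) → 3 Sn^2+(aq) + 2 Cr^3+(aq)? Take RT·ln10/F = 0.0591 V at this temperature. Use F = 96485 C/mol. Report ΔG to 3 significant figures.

−524 kJ/mol

With Sn⁴⁺/Sn²⁺ reduced at the cathode, E°cell = +0.15 − (−0.74) = +0.89 V and n = 6.
Here Q = ([Sn^2+(aq)]^3·[Cr^3+(aq)]^2) / [Sn^4+(aq)]^3 = 0.0244 (log Q = −1.613), giving E = +0.89 − (0.0591/6)·(−1.613) = +0.9059 V.
Finally ΔG = −nFE = −(6)(96485 C/mol)(+0.9059 V) = −524 kJ/mol.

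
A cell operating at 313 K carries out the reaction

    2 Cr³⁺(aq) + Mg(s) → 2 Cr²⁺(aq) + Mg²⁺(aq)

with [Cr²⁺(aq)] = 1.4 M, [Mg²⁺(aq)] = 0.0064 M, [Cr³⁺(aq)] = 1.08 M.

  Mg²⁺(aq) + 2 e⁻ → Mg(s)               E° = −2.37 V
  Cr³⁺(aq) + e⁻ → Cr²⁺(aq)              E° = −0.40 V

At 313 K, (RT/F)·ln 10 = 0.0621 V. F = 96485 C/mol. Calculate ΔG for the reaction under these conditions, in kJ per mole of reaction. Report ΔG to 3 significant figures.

−392 kJ/mol

The standard cell potential is −0.40 − (−2.37) = +1.97 V, with n = 2 electrons in the balanced equation.
The reaction quotient is ([Cr²⁺(aq)]^2·[Mg²⁺(aq)]) / [Cr³⁺(aq)]^2 = 0.0108; by Nernst, E = +1.97 − (0.0621/2)(−1.968) = +2.0311 V.
Then ΔG = −nFE = −2 × 96485 × +2.0311 J/mol = −392 kJ/mol.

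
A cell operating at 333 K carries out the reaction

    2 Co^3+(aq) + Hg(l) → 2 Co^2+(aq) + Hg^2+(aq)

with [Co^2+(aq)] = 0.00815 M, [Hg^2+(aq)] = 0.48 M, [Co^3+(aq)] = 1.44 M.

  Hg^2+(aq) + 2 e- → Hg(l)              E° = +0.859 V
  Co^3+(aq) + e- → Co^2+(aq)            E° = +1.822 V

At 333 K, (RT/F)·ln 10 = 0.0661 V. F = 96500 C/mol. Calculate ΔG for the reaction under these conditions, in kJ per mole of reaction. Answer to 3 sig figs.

−217 kJ/mol

With Co³⁺/Co²⁺ reduced at the cathode, E°cell = +1.822 − (+0.859) = +0.963 V and n = 2.
The reaction quotient is ([Co^2+(aq)]^2·[Hg^2+(aq)]) / [Co^3+(aq)]^2 = 1.54×10^−5; by Nernst, E = +0.963 − (0.0661/2)(−4.813) = +1.1221 V.
Finally ΔG = −nFE = −(2)(96500 C/mol)(+1.1221 V) = −217 kJ/mol.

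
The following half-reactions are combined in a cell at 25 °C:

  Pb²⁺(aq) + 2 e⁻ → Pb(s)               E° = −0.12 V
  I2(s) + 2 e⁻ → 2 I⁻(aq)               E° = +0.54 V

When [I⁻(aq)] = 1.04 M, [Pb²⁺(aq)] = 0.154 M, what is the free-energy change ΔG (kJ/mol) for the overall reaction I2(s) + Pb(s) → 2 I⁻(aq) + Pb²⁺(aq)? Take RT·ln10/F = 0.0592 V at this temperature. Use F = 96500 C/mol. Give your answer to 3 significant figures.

−132 kJ/mol

With I₂/I⁻ reduced at the cathode, E°cell = +0.54 − (−0.12) = +0.66 V and n = 2.
Q = [I⁻(aq)]^2·[Pb²⁺(aq)] = 0.167, so log Q = −0.778 and E = +0.66 − (0.0592/2)(−0.778) = +0.6830 V.
ΔG = −nFE = −(2)(96500)(+0.6830) J/mol = −132 kJ/mol.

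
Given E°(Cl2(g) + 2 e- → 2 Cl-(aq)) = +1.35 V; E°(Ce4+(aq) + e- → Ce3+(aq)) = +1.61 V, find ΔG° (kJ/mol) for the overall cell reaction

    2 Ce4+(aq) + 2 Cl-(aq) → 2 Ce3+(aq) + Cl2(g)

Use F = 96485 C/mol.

In the reaction as written Ce4+(aq) is reduced, so the Ce⁴⁺/Ce³⁺ couple is the cathode and Cl₂/Cl⁻ is the anode.
E°cell = +1.61 − (+1.35) = +0.26 V; balancing electrons gives n = 2.
ΔG° = −nFE°cell = −(2)(96485)(+0.26) J/mol = −50.2 kJ/mol.

−50.2 kJ/mol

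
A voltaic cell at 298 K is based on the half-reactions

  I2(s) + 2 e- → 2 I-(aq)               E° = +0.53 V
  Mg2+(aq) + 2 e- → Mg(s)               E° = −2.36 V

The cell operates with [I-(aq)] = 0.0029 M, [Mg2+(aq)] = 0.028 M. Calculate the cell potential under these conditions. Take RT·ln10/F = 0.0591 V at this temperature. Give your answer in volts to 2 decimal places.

+3.09 V

The I₂/I⁻ couple has the more positive E°, so it is the cathode; Mg²⁺/Mg is the anode.
The standard potential is +0.53 − (−2.36) = +2.89 V and the balanced reaction transfers n = 2 electrons.
For the overall reaction I2(s) + Mg(s) → 2 I-(aq) + Mg2+(aq), Q = [I-(aq)]^2·[Mg2+(aq)] = 2.35×10^−7, giving log Q = −6.628.
Applying E = E° − (RT ln10/nF)·log Q gives +2.89 − (0.0591/2)(−6.628) = +3.09 V.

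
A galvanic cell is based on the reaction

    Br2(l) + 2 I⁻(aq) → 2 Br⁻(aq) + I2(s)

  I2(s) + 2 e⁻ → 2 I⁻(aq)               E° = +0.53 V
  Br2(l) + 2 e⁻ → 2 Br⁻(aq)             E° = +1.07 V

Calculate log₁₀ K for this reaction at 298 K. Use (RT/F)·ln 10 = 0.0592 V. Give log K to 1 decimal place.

The Br₂/Br⁻ couple is reduced (cathode); E°cell = +1.07 − (+0.53) = +0.54 V with n = 2.
At equilibrium E = 0, so log K = nE°cell / 0.0592 = (2)(+0.54) / 0.0592 = 18.2.

log K = 18.2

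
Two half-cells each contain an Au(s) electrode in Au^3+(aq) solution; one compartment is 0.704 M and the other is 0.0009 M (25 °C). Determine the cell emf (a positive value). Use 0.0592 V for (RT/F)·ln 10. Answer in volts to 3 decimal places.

0.057 V

For a concentration cell E°cell = 0, since both electrodes use the same couple.
The compartment with the higher Au^3+(aq) concentration (0.704 M) acts as the cathode; ions are reduced there and produced at the dilute (0.0009 M) anode.
With n = 3, Ecell = −(0.0592/3)·log([dilute]/[conc]) = −(0.0592/3)·log(0.0009/0.704) = +0.057 V.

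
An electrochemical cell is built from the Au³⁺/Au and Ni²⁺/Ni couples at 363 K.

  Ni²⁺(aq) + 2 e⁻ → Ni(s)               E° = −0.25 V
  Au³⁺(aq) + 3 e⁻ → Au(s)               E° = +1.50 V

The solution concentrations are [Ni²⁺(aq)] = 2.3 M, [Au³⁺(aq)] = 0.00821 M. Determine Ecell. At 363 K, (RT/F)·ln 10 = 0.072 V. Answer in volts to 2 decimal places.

+1.69 V

Au³⁺/Au is reduced (cathode, E° = +1.50 V) and Ni²⁺/Ni is oxidized (anode).
E°cell = E°cat − E°an = +1.50 − (−0.25) = +1.75 V; n = 6.
For the overall reaction 2 Au³⁺(aq) + 3 Ni(s) → 2 Au(s) + 3 Ni²⁺(aq), Q = [Ni²⁺(aq)]^3 / [Au³⁺(aq)]^2 = 1.81×10^5, giving log Q = 5.256.
Applying E = E° − (RT ln10/nF)·log Q gives +1.75 − (0.072/6)(5.256) = +1.69 V.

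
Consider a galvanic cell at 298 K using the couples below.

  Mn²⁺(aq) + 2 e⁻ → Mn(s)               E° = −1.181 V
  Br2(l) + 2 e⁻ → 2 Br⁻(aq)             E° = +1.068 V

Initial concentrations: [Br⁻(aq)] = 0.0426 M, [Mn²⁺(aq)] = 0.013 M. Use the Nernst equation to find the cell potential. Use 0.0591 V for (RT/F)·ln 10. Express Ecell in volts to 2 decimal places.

+2.39 V

Since E°(Br₂/Br⁻) > E°(Mn²⁺/Mn), Br₂/Br⁻ serves as the cathode.
E°cell = E°cat − E°an = +1.068 − (−1.181) = +2.249 V; n = 2.
For the overall reaction Br2(l) + Mn(s) → 2 Br⁻(aq) + Mn²⁺(aq), Q = [Br⁻(aq)]^2·[Mn²⁺(aq)] = 2.36×10^−5, giving log Q = −4.627.
E = E° − (0.0591/n)·log Q = +2.249 − (0.0591/2)(−4.627) = +2.39 V.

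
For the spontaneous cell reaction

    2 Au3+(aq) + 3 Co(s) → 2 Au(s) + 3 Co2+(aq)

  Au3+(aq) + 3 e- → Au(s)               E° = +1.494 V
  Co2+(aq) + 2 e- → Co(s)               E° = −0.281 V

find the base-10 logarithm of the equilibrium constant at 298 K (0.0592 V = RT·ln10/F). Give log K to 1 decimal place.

The Au³⁺/Au couple is reduced (cathode); E°cell = +1.494 − (−0.281) = +1.775 V with n = 6.
At equilibrium E = 0, so log K = nE°cell / 0.0592 = (6)(+1.775) / 0.0592 = 179.9.

log K = 179.9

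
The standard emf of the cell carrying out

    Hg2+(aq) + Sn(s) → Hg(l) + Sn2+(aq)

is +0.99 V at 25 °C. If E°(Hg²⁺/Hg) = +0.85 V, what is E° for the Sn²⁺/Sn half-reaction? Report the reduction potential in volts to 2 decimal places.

In the reaction as written the Hg²⁺/Hg couple is reduced (cathode) and Sn²⁺/Sn is oxidized (anode), so E°cell = E°(Hg²⁺/Hg) − E°(Sn²⁺/Sn).
E°(Sn²⁺/Sn) = E°(cathode) − E°cell = +0.85 − (+0.99) = −0.14 V.

−0.14 V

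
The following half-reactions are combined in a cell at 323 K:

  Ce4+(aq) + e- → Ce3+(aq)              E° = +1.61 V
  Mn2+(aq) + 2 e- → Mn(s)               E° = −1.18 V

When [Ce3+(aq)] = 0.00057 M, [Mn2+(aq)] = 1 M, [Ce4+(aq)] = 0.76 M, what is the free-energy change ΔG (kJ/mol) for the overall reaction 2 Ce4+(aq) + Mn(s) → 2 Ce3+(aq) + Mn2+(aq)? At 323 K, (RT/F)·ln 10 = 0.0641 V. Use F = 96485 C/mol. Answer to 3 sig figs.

E°cell = +1.61 − (−1.18) = +2.79 V; the balanced reaction transfers n = 2 electrons.
The reaction quotient is ([Ce3+(aq)]^2·[Mn2+(aq)]) / [Ce4+(aq)]^2 = 5.62×10^−7; by Nernst, E = +2.79 − (0.0641/2)(−6.250) = +2.9903 V.
Finally ΔG = −nFE = −(2)(96485 C/mol)(+2.9903 V) = −577 kJ/mol.

−577 kJ/mol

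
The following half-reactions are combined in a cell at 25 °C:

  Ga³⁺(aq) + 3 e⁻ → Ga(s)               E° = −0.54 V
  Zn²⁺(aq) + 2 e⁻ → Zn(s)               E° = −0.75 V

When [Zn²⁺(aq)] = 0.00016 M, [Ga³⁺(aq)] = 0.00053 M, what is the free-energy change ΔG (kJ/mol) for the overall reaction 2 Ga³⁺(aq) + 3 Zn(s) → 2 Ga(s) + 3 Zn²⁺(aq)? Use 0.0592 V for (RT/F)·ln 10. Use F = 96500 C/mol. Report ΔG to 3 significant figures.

With Ga³⁺/Ga reduced at the cathode, E°cell = −0.54 − (−0.75) = +0.21 V and n = 6.
The reaction quotient is [Zn²⁺(aq)]^3 / [Ga³⁺(aq)]^2 = 1.46×10^−5; by Nernst, E = +0.21 − (0.0592/6)(−4.836) = +0.2577 V.
Then ΔG = −nFE = −6 × 96500 × +0.2577 J/mol = −149 kJ/mol.

−149 kJ/mol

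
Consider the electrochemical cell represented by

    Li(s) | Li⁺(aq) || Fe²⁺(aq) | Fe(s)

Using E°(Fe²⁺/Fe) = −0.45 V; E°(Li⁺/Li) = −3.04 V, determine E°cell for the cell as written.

By convention the left-hand electrode in cell notation is the anode (oxidation) and the right-hand electrode is the cathode (reduction).
E°cell = E°(right) − E°(left) = −0.45 − (−3.04) = +2.59 V.

+2.59 V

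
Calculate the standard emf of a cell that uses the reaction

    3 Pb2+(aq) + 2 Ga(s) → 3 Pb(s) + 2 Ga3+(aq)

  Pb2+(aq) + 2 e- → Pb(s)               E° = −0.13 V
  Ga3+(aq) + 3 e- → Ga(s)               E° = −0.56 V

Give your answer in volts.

+0.43 V

Pb2+(aq) gains electrons, so the Pb²⁺/Pb couple is the cathode; the Ga³⁺/Ga couple is the anode.
E°cell = E°(cathode) − E°(anode) = −0.13 − (−0.56) = +0.43 V.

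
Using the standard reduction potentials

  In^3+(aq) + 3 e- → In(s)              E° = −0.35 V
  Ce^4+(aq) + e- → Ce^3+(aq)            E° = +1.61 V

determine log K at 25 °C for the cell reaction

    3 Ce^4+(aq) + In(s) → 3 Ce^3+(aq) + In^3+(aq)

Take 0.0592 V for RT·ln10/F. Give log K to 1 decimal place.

log K = 99.3

The Ce⁴⁺/Ce³⁺ couple is reduced (cathode); E°cell = +1.61 − (−0.35) = +1.96 V with n = 3.
At equilibrium E = 0, so log K = nE°cell / 0.0592 = (3)(+1.96) / 0.0592 = 99.3.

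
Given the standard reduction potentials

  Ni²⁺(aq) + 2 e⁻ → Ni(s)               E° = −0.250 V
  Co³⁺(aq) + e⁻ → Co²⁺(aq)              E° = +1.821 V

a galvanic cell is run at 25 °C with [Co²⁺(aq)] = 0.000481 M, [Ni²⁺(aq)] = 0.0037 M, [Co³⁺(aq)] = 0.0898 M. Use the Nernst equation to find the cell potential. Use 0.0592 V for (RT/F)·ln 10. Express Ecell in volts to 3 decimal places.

Co³⁺/Co²⁺ is reduced (cathode, E° = +1.821 V) and Ni²⁺/Ni is oxidized (anode).
E°cell = E°cat − E°an = +1.821 − (−0.250) = +2.071 V; n = 2.
For the overall reaction 2 Co³⁺(aq) + Ni(s) → 2 Co²⁺(aq) + Ni²⁺(aq), Q = ([Co²⁺(aq)]^2·[Ni²⁺(aq)]) / [Co³⁺(aq)]^2 = 1.06×10^−7, giving log Q = −6.974.
By the Nernst equation, E = +2.071 − (0.0592/2)·(−6.974) = +2.277 V.

+2.277 V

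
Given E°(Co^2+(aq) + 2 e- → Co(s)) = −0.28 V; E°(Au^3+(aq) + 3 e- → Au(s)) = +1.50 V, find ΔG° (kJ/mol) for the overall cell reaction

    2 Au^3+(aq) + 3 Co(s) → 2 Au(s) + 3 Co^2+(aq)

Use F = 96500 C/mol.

−1031 kJ/mol

In the reaction as written Au^3+(aq) is reduced, so the Au³⁺/Au couple is the cathode and Co²⁺/Co is the anode.
E°cell = +1.50 − (−0.28) = +1.78 V; balancing electrons gives n = 6.
ΔG° = −nFE°cell = −(6)(96500)(+1.78) J/mol = −1031 kJ/mol.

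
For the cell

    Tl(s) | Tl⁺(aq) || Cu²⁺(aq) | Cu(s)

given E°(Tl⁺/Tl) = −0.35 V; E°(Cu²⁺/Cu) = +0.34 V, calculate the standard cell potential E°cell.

By convention the left-hand electrode in cell notation is the anode (oxidation) and the right-hand electrode is the cathode (reduction).
E°cell = E°(right) − E°(left) = +0.34 − (−0.35) = +0.69 V.

+0.69 V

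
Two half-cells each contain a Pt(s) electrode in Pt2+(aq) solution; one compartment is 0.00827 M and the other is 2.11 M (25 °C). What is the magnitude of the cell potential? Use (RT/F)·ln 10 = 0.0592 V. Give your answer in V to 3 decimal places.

0.071 V

For a concentration cell E°cell = 0, since both electrodes use the same couple.
The compartment with the higher Pt2+(aq) concentration (2.11 M) acts as the cathode; ions are reduced there and produced at the dilute (0.00827 M) anode.
With n = 2, Ecell = −(0.0592/2)·log([dilute]/[conc]) = −(0.0592/2)·log(0.00827/2.11) = +0.071 V.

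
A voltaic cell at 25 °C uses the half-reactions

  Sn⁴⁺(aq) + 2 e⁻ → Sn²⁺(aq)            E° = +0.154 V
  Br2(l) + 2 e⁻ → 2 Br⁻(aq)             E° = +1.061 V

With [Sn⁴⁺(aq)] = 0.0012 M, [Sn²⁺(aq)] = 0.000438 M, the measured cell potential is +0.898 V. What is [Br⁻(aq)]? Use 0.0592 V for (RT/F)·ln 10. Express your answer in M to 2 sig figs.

With Br₂/Br⁻ at the cathode and Sn⁴⁺/Sn²⁺ at the anode, E°cell = +1.061 − (+0.154) = +0.907 V (n = 2).
From the Nernst equation, log Q = n(E° − E)/0.0592 = 2·(+0.907 − (+0.898))/0.0592 = 0.304.
Balancing electrons gives Br2(l) + Sn²⁺(aq) → 2 Br⁻(aq) + Sn⁴⁺(aq); thus Q = ([Br⁻(aq)]^2·[Sn⁴⁺(aq)]) / [Sn²⁺(aq)].
Substituting the known concentrations and solving, log [Br⁻(aq)] = −0.067 and [Br⁻(aq)] = 0.86 M.

0.86 M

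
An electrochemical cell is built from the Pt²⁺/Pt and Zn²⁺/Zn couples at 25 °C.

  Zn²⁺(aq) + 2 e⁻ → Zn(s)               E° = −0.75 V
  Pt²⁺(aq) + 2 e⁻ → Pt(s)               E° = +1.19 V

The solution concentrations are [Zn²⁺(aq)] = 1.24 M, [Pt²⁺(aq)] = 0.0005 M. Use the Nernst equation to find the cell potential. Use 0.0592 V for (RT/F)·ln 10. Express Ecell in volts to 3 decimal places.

+1.840 V

The Pt²⁺/Pt couple has the more positive E°, so it is the cathode; Zn²⁺/Zn is the anode.
E°cell = E°cat − E°an = +1.19 − (−0.75) = +1.94 V; n = 2.
The balanced reaction is Pt²⁺(aq) + Zn(s) → Pt(s) + Zn²⁺(aq), so Q = [Zn²⁺(aq)] / [Pt²⁺(aq)] = 2.48×10^3 and log Q = 3.394.
By the Nernst equation, E = +1.94 − (0.0592/2)·(3.394) = +1.840 V.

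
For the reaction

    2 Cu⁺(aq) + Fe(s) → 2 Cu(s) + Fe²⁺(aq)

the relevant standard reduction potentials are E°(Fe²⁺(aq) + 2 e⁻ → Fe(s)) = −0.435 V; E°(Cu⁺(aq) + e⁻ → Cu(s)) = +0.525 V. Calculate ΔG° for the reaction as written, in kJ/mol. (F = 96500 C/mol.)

−185 kJ/mol

In the reaction as written Cu⁺(aq) is reduced, so the Cu⁺/Cu couple is the cathode and Fe²⁺/Fe is the anode.
E°cell = +0.525 − (−0.435) = +0.960 V; balancing electrons gives n = 2.
ΔG° = −nFE°cell = −(2)(96500)(+0.960) J/mol = −185 kJ/mol.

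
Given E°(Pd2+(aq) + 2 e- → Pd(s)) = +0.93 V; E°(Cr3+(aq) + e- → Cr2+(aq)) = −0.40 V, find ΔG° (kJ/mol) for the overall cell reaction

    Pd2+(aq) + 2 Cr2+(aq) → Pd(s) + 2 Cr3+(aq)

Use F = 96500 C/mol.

In the reaction as written Pd2+(aq) is reduced, so the Pd²⁺/Pd couple is the cathode and Cr³⁺/Cr²⁺ is the anode.
E°cell = +0.93 − (−0.40) = +1.33 V; balancing electrons gives n = 2.
ΔG° = −nFE°cell = −(2)(96500)(+1.33) J/mol = −257 kJ/mol.

−257 kJ/mol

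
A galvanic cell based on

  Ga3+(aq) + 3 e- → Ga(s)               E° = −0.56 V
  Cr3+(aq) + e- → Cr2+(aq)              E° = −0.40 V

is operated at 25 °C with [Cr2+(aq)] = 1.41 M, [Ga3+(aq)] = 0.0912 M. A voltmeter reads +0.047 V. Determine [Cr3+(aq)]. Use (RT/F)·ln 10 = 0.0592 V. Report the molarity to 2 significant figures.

Cr³⁺/Cr²⁺ is the cathode (higher E°); E°cell = −0.40 − (−0.56) = +0.16 V with n = 3.
Since E = E° − (0.0592/n)·log Q, log Q = n(E° − E)/0.0592 = 5.726.
For 3 Cr3+(aq) + Ga(s) → 3 Cr2+(aq) + Ga3+(aq), the reaction quotient is Q = ([Cr2+(aq)]^3·[Ga3+(aq)]) / [Cr3+(aq)]^3.
Isolating [Cr3+(aq)] in Q = 10^{5.726} yields log [Cr3+(aq)] = −2.106, i.e. 0.0078 M.

0.0078 M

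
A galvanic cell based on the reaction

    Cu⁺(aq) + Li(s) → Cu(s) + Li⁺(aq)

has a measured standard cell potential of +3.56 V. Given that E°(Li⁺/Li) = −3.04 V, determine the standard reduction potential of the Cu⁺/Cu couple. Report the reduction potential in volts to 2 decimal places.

+0.52 V

In the reaction as written the Cu⁺/Cu couple is reduced (cathode) and Li⁺/Li is oxidized (anode), so E°cell = E°(Cu⁺/Cu) − E°(Li⁺/Li).
E°(Cu⁺/Cu) = E°cell + E°(anode) = +3.56 + (−3.04) = +0.52 V.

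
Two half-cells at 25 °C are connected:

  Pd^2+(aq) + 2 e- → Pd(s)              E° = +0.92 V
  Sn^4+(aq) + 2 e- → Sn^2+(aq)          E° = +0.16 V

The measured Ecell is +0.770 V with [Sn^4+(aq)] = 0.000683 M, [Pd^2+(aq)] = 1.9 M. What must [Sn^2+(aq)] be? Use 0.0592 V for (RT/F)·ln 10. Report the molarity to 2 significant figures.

0.00078 M

Pd²⁺/Pd is the cathode (higher E°); E°cell = +0.92 − (+0.16) = +0.76 V with n = 2.
Rearranging E = E° − (0.0592/n)·log Q gives log Q = 2(+0.76 − (+0.770))/0.0592 = −0.338.
The balanced reaction is Pd^2+(aq) + Sn^2+(aq) → Pd(s) + Sn^4+(aq), so Q = [Sn^4+(aq)] / ([Pd^2+(aq)]·[Sn^2+(aq)]).
Substituting the known concentrations and solving, log [Sn^2+(aq)] = −3.106 and [Sn^2+(aq)] = 0.00078 M.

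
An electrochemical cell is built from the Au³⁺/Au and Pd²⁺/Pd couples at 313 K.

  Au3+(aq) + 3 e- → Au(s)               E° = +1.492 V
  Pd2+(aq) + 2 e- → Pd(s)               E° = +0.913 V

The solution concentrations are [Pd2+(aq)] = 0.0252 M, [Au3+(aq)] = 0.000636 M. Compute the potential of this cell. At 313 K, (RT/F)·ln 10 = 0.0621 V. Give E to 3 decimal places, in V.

The Au³⁺/Au couple has the more positive E°, so it is the cathode; Pd²⁺/Pd is the anode.
E°cell = +1.492 − (+0.913) = +0.579 V, with n = 6 electrons transferred.
The balanced reaction is 2 Au3+(aq) + 3 Pd(s) → 2 Au(s) + 3 Pd2+(aq), so Q = [Pd2+(aq)]^3 / [Au3+(aq)]^2 = 39.6 and log Q = 1.597.
E = E° − (0.0621/n)·log Q = +0.579 − (0.0621/6)(1.597) = +0.562 V.

+0.562 V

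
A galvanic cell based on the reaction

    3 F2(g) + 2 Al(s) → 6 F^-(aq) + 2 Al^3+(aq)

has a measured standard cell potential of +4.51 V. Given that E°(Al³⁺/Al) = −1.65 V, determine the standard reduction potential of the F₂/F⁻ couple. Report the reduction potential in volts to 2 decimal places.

+2.86 V

In the reaction as written the F₂/F⁻ couple is reduced (cathode) and Al³⁺/Al is oxidized (anode), so E°cell = E°(F₂/F⁻) − E°(Al³⁺/Al).
E°(F₂/F⁻) = E°cell + E°(anode) = +4.51 + (−1.65) = +2.86 V.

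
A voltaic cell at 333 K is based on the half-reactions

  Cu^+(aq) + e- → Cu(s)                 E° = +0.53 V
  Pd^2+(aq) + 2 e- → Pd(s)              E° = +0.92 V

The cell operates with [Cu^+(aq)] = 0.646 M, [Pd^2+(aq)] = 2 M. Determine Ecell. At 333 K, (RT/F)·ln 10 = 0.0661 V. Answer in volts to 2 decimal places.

Since E°(Pd²⁺/Pd) > E°(Cu⁺/Cu), Pd²⁺/Pd serves as the cathode.
E°cell = E°cat − E°an = +0.92 − (+0.53) = +0.39 V; n = 2.
The balanced reaction is Pd^2+(aq) + 2 Cu(s) → Pd(s) + 2 Cu^+(aq), so Q = [Cu^+(aq)]^2 / [Pd^2+(aq)] = 0.209 and log Q = −0.681.
Applying E = E° − (RT ln10/nF)·log Q gives +0.39 − (0.0661/2)(−0.681) = +0.41 V.

+0.41 V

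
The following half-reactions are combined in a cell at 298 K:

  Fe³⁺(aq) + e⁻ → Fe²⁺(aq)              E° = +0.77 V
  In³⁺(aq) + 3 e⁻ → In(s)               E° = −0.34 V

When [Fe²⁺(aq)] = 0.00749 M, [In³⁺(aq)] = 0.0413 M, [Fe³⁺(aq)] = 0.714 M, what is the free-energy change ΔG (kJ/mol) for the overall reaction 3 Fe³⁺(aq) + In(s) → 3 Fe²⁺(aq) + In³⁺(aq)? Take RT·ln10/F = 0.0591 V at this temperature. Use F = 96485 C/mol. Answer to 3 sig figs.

The standard cell potential is +0.77 − (−0.34) = +1.11 V, with n = 3 electrons in the balanced equation.
Q = ([Fe²⁺(aq)]^3·[In³⁺(aq)]) / [Fe³⁺(aq)]^3 = 4.77×10^−8, so log Q = −7.322 and E = +1.11 − (0.0591/3)(−7.322) = +1.2542 V.
Then ΔG = −nFE = −3 × 96485 × +1.2542 J/mol = −363 kJ/mol.

−363 kJ/mol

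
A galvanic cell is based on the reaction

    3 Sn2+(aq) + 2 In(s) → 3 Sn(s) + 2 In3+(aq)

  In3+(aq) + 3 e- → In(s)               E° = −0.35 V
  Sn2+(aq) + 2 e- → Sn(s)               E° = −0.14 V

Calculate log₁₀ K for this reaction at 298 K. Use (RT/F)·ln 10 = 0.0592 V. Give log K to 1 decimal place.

log K = 21.3

The Sn²⁺/Sn couple is reduced (cathode); E°cell = −0.14 − (−0.35) = +0.21 V with n = 6.
At equilibrium E = 0, so log K = nE°cell / 0.0592 = (6)(+0.21) / 0.0592 = 21.3.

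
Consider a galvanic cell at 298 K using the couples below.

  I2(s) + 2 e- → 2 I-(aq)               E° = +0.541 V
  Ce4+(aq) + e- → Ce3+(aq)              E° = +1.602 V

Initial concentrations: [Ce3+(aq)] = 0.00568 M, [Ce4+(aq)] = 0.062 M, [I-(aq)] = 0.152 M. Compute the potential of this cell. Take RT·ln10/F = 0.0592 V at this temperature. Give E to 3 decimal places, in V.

+1.074 V

Since E°(Ce⁴⁺/Ce³⁺) > E°(I₂/I⁻), Ce⁴⁺/Ce³⁺ serves as the cathode.
E°cell = E°cat − E°an = +1.602 − (+0.541) = +1.061 V; n = 2.
For the overall reaction 2 Ce4+(aq) + 2 I-(aq) → 2 Ce3+(aq) + I2(s), Q = [Ce3+(aq)]^2 / ([Ce4+(aq)]^2·[I-(aq)]^2) = 0.363, giving log Q = −0.440.
E = E° − (0.0592/n)·log Q = +1.061 − (0.0592/2)(−0.440) = +1.074 V.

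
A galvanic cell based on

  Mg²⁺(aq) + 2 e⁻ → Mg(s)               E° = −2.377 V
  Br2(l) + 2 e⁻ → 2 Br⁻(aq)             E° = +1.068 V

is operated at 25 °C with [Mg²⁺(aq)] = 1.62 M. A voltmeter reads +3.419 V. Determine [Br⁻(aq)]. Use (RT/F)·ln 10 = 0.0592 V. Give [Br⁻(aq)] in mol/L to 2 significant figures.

With Br₂/Br⁻ at the cathode and Mg²⁺/Mg at the anode, E°cell = +1.068 − (−2.377) = +3.445 V (n = 2).
Since E = E° − (0.0592/n)·log Q, log Q = n(E° − E)/0.0592 = 0.878.
The balanced reaction is Br2(l) + Mg(s) → 2 Br⁻(aq) + Mg²⁺(aq), so Q = [Br⁻(aq)]^2·[Mg²⁺(aq)].
Substituting the known concentrations and solving, log [Br⁻(aq)] = 0.334 and [Br⁻(aq)] = 2.2 M.

2.2 M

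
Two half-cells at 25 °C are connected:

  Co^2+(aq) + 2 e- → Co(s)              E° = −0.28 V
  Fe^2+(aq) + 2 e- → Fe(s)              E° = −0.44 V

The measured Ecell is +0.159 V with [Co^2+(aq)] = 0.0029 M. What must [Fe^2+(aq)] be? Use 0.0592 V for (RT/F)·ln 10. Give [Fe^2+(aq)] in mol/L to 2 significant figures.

0.0031 M

The Co²⁺/Co couple has the larger reduction potential, so it is the cathode: E°cell = −0.28 − (−0.44) = +0.16 V and n = 2.
From the Nernst equation, log Q = n(E° − E)/0.0592 = 2·(+0.16 − (+0.159))/0.0592 = 0.034.
For Co^2+(aq) + Fe(s) → Co(s) + Fe^2+(aq), the reaction quotient is Q = [Fe^2+(aq)] / [Co^2+(aq)].
Substituting the known concentrations and solving, log [Fe^2+(aq)] = −2.504 and [Fe^2+(aq)] = 0.0031 M.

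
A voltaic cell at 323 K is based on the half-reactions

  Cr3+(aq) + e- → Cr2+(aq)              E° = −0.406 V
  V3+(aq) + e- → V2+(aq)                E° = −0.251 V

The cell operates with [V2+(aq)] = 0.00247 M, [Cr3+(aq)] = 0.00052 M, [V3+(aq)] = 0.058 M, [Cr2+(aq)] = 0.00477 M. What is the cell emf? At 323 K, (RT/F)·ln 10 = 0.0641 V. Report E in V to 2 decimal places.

Since E°(V³⁺/V²⁺) > E°(Cr³⁺/Cr²⁺), V³⁺/V²⁺ serves as the cathode.
E°cell = −0.251 − (−0.406) = +0.155 V, with n = 1 electron transferred.
The balanced reaction is V3+(aq) + Cr2+(aq) → V2+(aq) + Cr3+(aq), so Q = ([V2+(aq)]·[Cr3+(aq)]) / ([V3+(aq)]·[Cr2+(aq)]) = 0.00464 and log Q = −2.333.
E = E° − (0.0641/n)·log Q = +0.155 − (0.0641/1)(−2.333) = +0.30 V.

+0.30 V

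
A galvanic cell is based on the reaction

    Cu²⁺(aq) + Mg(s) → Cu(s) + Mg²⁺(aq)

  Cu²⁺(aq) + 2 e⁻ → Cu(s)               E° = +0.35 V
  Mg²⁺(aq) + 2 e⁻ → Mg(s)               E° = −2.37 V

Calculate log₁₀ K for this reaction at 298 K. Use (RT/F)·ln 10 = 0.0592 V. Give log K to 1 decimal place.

The Cu²⁺/Cu couple is reduced (cathode); E°cell = +0.35 − (−2.37) = +2.72 V with n = 2.
At equilibrium E = 0, so log K = nE°cell / 0.0592 = (2)(+2.72) / 0.0592 = 91.9.

log K = 91.9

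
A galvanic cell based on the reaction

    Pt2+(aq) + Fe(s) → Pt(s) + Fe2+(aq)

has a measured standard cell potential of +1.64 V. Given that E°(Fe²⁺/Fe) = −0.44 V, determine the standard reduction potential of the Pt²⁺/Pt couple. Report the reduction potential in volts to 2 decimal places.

In the reaction as written the Pt²⁺/Pt couple is reduced (cathode) and Fe²⁺/Fe is oxidized (anode), so E°cell = E°(Pt²⁺/Pt) − E°(Fe²⁺/Fe).
E°(Pt²⁺/Pt) = E°cell + E°(anode) = +1.64 + (−0.44) = +1.20 V.

+1.20 V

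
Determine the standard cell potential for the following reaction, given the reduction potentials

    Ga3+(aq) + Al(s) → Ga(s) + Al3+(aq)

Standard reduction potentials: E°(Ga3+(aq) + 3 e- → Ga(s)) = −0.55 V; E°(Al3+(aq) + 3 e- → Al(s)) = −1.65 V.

In the reaction as written, Ga3+(aq) is reduced (cathode) and Al3+(aq) is produced by oxidation at the anode.
E°cell = E°(cathode) − E°(anode) = −0.55 − (−1.65) = +1.10 V.

+1.10 V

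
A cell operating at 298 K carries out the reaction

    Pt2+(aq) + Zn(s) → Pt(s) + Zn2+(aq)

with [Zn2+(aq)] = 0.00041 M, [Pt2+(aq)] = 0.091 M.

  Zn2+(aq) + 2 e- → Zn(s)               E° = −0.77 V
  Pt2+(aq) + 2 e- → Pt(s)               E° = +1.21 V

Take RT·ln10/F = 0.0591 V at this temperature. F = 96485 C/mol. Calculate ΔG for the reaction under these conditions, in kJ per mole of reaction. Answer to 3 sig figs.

The standard cell potential is +1.21 − (−0.77) = +1.98 V, with n = 2 electrons in the balanced equation.
Here Q = [Zn2+(aq)] / [Pt2+(aq)] = 0.00451 (log Q = −2.346), giving E = +1.98 − (0.0591/2)·(−2.346) = +2.0493 V.
Then ΔG = −nFE = −2 × 96485 × +2.0493 J/mol = −395 kJ/mol.

−395 kJ/mol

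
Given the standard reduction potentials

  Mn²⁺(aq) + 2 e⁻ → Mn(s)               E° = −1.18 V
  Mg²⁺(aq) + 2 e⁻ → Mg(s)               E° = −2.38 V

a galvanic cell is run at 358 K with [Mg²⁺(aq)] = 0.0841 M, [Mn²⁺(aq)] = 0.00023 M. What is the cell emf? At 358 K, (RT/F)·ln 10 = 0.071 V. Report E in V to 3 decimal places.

+1.109 V

Since E°(Mn²⁺/Mn) > E°(Mg²⁺/Mg), Mn²⁺/Mn serves as the cathode.
E°cell = E°cat − E°an = −1.18 − (−2.38) = +1.20 V; n = 2.
Balancing gives Mn²⁺(aq) + Mg(s) → Mn(s) + Mg²⁺(aq); hence Q = [Mg²⁺(aq)] / [Mn²⁺(aq)] = 366 (log Q = 2.563).
By the Nernst equation, E = +1.20 − (0.071/2)·(2.563) = +1.109 V.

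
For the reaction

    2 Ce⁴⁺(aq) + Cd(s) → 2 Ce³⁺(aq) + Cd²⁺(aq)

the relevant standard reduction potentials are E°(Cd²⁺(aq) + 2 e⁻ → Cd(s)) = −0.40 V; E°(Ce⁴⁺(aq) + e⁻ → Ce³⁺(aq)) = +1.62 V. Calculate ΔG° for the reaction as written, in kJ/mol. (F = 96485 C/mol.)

In the reaction as written Ce⁴⁺(aq) is reduced, so the Ce⁴⁺/Ce³⁺ couple is the cathode and Cd²⁺/Cd is the anode.
E°cell = +1.62 − (−0.40) = +2.02 V; balancing electrons gives n = 2.
ΔG° = −nFE°cell = −(2)(96485)(+2.02) J/mol = −390 kJ/mol.

−390 kJ/mol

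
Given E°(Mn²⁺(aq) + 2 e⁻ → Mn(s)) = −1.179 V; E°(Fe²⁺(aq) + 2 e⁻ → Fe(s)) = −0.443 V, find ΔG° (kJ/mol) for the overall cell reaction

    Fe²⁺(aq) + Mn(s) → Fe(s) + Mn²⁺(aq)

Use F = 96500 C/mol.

−142 kJ/mol

In the reaction as written Fe²⁺(aq) is reduced, so the Fe²⁺/Fe couple is the cathode and Mn²⁺/Mn is the anode.
E°cell = −0.443 − (−1.179) = +0.736 V; balancing electrons gives n = 2.
ΔG° = −nFE°cell = −(2)(96500)(+0.736) J/mol = −142 kJ/mol.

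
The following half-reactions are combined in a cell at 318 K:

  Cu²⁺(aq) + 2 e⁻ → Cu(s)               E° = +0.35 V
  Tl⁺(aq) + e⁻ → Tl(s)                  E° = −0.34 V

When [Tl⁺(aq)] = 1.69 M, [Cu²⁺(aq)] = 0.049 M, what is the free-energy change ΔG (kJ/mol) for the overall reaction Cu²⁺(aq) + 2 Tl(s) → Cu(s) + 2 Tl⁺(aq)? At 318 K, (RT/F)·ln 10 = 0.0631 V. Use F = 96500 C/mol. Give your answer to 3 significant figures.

−122 kJ/mol

E°cell = +0.35 − (−0.34) = +0.69 V; the balanced reaction transfers n = 2 electrons.
Q = [Tl⁺(aq)]^2 / [Cu²⁺(aq)] = 58.3, so log Q = 1.766 and E = +0.69 − (0.0631/2)(1.766) = +0.6343 V.
Then ΔG = −nFE = −2 × 96500 × +0.6343 J/mol = −122 kJ/mol.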